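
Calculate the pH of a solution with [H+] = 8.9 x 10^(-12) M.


pH = -log10([H+])
pH = -log10(8.9 x 10^(-12))
pH = 11.0506

11.0506


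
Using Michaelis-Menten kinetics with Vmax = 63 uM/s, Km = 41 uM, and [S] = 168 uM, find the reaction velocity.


v = Vmax * [S] / (Km + [S])
v = 63 * 168 / (41 + 168)
v = 50.6411 uM/s

50.6411 uM/s


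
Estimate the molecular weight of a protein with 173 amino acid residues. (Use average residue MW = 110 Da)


MW = n_residues * 110 Da
MW = 173 * 110
MW = 19030 Da

19030 Da


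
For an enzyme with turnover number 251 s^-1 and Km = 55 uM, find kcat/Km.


Catalytic efficiency = kcat / Km
= 251 / 55
= 4.5636 uM^-1*s^-1

4.5636 uM^-1*s^-1


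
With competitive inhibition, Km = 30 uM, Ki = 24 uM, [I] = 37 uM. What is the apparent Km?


Km_app = Km * (1 + [I]/Ki)
Km_app = 30 * (1 + 37/24)
Km_app = 76.25 uM

76.25 uM


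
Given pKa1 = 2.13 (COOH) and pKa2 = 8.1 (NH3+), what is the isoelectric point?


pI = (pKa1 + pKa2) / 2
pI = (2.13 + 8.1) / 2
pI = 5.115

5.115


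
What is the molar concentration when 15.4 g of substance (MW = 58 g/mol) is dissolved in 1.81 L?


C = (mass / MW) / volume
C = (15.4 / 58) / 1.81
C = 0.1467 M

0.1467 M


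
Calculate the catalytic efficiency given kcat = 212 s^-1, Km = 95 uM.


Catalytic efficiency = kcat / Km
= 212 / 95
= 2.2316 uM^-1*s^-1

2.2316 uM^-1*s^-1


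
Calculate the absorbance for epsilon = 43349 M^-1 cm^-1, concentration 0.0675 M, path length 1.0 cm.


A = epsilon * c * l
A = 43349 * 0.0675 * 1.0
A = 2926.0575

2926.0575


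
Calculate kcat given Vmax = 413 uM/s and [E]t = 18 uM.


kcat = Vmax / [E]t
kcat = 413 / 18
kcat = 22.9444 s^-1

22.9444 s^-1


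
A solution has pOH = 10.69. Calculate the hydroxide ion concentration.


[OH-] = 10^(-pOH)
[OH-] = 10^(-10.69)
[OH-] = 2.042e-11 M

2.042e-11 M


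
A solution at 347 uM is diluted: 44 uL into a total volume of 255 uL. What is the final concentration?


C2 = C1 * V1 / V2
C2 = 347 * 44 / 255
C2 = 59.8745 uM

59.8745 uM


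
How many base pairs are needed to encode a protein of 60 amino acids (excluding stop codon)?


Each amino acid = 1 codon = 3 bp
bp = 60 * 3 = 180 bp

180 bp


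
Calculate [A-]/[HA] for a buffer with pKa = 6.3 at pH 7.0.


[A-]/[HA] = 10^(pH - pKa)
= 10^(7.0 - 6.3)
= 5.0119

5.0119


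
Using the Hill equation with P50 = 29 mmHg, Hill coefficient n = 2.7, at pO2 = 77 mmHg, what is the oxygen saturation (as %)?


Y = pO2^n / (P50^n + pO2^n)
Y = 77^2.7 / (29^2.7 + 77^2.7)
Y = 93.32%

93.32%


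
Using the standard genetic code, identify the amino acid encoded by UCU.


Standard genetic code lookup.
Codon UCU -> Ser

Ser


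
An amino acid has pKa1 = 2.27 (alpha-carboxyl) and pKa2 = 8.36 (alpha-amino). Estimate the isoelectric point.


pI = (pKa1 + pKa2) / 2
pI = (2.27 + 8.36) / 2
pI = 5.315

5.315


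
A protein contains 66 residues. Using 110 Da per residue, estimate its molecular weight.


MW = n_residues * 110 Da
MW = 66 * 110
MW = 7260 Da

7260 Da


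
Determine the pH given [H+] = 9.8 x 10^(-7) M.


pH = -log10([H+])
pH = -log10(9.8 x 10^(-7))
pH = 6.0088

6.0088


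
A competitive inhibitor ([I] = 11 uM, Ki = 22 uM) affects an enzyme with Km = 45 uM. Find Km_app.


Km_app = Km * (1 + [I]/Ki)
Km_app = 45 * (1 + 11/22)
Km_app = 67.5 uM

67.5 uM


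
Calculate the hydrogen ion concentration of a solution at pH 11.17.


[H+] = 10^(-pH)
[H+] = 10^(-11.17)
[H+] = 6.761e-12 M

6.761e-12 M


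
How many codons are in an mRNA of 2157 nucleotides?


codons = nucleotides / 3
codons = 2157 / 3 = 719

719


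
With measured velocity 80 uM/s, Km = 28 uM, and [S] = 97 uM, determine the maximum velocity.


Vmax = v * (Km + [S]) / [S]
Vmax = 80 * (28 + 97) / 97
Vmax = 103.0928 uM/s

103.0928 uM/s


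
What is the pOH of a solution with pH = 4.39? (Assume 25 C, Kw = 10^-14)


pOH = 14 - pH
pOH = 14 - 4.39
pOH = 9.61

9.61


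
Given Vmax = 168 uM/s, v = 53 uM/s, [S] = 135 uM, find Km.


Km = [S] * (Vmax - v) / v
Km = 135 * (168 - 53) / 53
Km = 292.9245 uM

292.9245 uM


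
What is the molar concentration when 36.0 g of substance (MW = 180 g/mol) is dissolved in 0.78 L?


C = (mass / MW) / volume
C = (36.0 / 180) / 0.78
C = 0.2564 M

0.2564 M


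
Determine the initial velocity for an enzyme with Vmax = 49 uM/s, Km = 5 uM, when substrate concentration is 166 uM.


v = Vmax * [S] / (Km + [S])
v = 49 * 166 / (5 + 166)
v = 47.5673 uM/s

47.5673 uM/s


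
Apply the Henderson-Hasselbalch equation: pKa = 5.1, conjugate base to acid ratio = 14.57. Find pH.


pH = pKa + log10([A-]/[HA])
pH = 5.1 + log10(14.57)
pH = 6.2635

6.2635


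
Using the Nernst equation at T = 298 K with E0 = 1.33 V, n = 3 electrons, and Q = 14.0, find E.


E = E0 - (RT/nF) * ln(Q)
E = 1.33 - (8.314 * 298 / (3 * 96485)) * ln(14.0)
E = 1.3074 V

1.3074 V


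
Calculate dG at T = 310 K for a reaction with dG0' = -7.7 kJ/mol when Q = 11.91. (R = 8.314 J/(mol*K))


dG = dG0' + RT * ln(Q) / 1000
dG = -7.7 + 8.314 * 310 * ln(11.91) / 1000
dG = -1.315 kJ/mol

-1.315 kJ/mol


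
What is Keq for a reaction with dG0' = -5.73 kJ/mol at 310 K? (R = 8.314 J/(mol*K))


Keq = exp(-dG0 * 1000 / (R * T))
Keq = exp(-(-5.73) * 1000 / (8.314 * 310))
Keq = 9.237

9.237


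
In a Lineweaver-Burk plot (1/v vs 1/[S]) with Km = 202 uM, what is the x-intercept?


x-intercept = -1/Km
= -1/202
= -0.005 1/uM

-0.005 1/uM


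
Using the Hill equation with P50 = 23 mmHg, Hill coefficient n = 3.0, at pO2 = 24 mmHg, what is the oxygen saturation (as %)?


Y = pO2^n / (P50^n + pO2^n)
Y = 24^3.0 / (23^3.0 + 24^3.0)
Y = 53.19%

53.19%


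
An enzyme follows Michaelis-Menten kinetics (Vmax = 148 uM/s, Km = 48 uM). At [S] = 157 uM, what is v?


v = Vmax * [S] / (Km + [S])
v = 148 * 157 / (48 + 157)
v = 113.3463 uM/s

113.3463 uM/s


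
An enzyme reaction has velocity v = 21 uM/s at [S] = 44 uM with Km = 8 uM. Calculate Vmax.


Vmax = v * (Km + [S]) / [S]
Vmax = 21 * (8 + 44) / 44
Vmax = 24.8182 uM/s

24.8182 uM/s


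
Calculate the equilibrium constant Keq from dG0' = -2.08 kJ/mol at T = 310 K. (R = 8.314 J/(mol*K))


Keq = exp(-dG0 * 1000 / (R * T))
Keq = exp(-(-2.08) * 1000 / (8.314 * 310))
Keq = 2.2412

2.2412


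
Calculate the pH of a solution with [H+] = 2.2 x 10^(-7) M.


pH = -log10([H+])
pH = -log10(2.2 x 10^(-7))
pH = 6.6576

6.6576


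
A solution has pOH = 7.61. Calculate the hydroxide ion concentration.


[OH-] = 10^(-pOH)
[OH-] = 10^(-7.61)
[OH-] = 2.455e-08 M

2.455e-08 M


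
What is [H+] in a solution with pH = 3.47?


[H+] = 10^(-pH)
[H+] = 10^(-3.47)
[H+] = 3.388e-04 M

3.388e-04 M


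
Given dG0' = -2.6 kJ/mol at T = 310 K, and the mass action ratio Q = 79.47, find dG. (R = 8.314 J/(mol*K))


dG = dG0' + RT * ln(Q) / 1000
dG = -2.6 + 8.314 * 310 * ln(79.47) / 1000
dG = 8.6768 kJ/mol

8.6768 kJ/mol


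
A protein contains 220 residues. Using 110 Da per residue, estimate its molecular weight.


MW = n_residues * 110 Da
MW = 220 * 110
MW = 24200 Da

24200 Da


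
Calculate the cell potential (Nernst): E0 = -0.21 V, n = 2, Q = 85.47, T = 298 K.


E = E0 - (RT/nF) * ln(Q)
E = -0.21 - (8.314 * 298 / (2 * 96485)) * ln(85.47)
E = -0.2671 V

-0.2671 V


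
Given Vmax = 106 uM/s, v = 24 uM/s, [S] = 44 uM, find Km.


Km = [S] * (Vmax - v) / v
Km = 44 * (106 - 24) / 24
Km = 150.3333 uM

150.3333 uM


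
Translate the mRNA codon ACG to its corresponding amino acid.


Standard genetic code lookup.
Codon ACG -> Thr

Thr


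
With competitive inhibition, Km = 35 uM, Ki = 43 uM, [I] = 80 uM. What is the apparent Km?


Km_app = Km * (1 + [I]/Ki)
Km_app = 35 * (1 + 80/43)
Km_app = 100.1163 uM

100.1163 uM


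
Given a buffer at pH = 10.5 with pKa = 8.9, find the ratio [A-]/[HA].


[A-]/[HA] = 10^(pH - pKa)
= 10^(10.5 - 8.9)
= 39.8107

39.8107


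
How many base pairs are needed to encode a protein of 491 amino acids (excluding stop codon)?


Each amino acid = 1 codon = 3 bp
bp = 491 * 3 = 1473 bp

1473 bp


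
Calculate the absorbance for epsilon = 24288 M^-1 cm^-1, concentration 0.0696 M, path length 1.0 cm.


A = epsilon * c * l
A = 24288 * 0.0696 * 1.0
A = 1690.4448

1690.4448


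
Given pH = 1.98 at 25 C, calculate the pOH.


pOH = 14 - pH
pOH = 14 - 1.98
pOH = 12.02

12.02


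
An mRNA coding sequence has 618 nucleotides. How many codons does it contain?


codons = nucleotides / 3
codons = 618 / 3 = 206

206


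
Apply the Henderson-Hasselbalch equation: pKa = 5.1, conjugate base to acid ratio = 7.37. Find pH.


pH = pKa + log10([A-]/[HA])
pH = 5.1 + log10(7.37)
pH = 5.9675

5.9675


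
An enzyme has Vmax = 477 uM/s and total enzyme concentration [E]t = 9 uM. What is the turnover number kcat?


kcat = Vmax / [E]t
kcat = 477 / 9
kcat = 53.0 s^-1

53.0 s^-1


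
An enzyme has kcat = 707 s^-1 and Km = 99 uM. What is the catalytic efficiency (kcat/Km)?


Catalytic efficiency = kcat / Km
= 707 / 99
= 7.1414 uM^-1*s^-1

7.1414 uM^-1*s^-1


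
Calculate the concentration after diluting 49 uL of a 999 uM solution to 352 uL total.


C2 = C1 * V1 / V2
C2 = 999 * 49 / 352
C2 = 139.0653 uM

139.0653 uM


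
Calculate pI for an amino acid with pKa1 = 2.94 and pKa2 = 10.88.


pI = (pKa1 + pKa2) / 2
pI = (2.94 + 10.88) / 2
pI = 6.91

6.91


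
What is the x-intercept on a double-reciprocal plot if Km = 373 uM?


x-intercept = -1/Km
= -1/373
= -0.0027 1/uM

-0.0027 1/uM


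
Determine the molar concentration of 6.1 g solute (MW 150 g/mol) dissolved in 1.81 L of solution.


C = (mass / MW) / volume
C = (6.1 / 150) / 1.81
C = 0.0225 M

0.0225 M


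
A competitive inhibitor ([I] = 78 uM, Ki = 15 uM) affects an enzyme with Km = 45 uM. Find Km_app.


Km_app = Km * (1 + [I]/Ki)
Km_app = 45 * (1 + 78/15)
Km_app = 279.0 uM

279.0 uM


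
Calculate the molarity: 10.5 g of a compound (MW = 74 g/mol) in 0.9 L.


C = (mass / MW) / volume
C = (10.5 / 74) / 0.9
C = 0.1577 M

0.1577 M


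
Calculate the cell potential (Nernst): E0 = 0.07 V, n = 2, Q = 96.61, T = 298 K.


E = E0 - (RT/nF) * ln(Q)
E = 0.07 - (8.314 * 298 / (2 * 96485)) * ln(96.61)
E = 0.0113 V

0.0113 V


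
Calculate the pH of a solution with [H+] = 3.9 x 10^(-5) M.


pH = -log10([H+])
pH = -log10(3.9 x 10^(-5))
pH = 4.4089

4.4089


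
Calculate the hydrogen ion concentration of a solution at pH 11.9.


[H+] = 10^(-pH)
[H+] = 10^(-11.9)
[H+] = 1.259e-12 M

1.259e-12 M


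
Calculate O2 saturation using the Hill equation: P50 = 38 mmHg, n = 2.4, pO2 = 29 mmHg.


Y = pO2^n / (P50^n + pO2^n)
Y = 29^2.4 / (38^2.4 + 29^2.4)
Y = 34.33%

34.33%


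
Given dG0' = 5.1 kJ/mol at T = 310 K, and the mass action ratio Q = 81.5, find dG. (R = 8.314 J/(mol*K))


dG = dG0' + RT * ln(Q) / 1000
dG = 5.1 + 8.314 * 310 * ln(81.5) / 1000
dG = 16.4419 kJ/mol

16.4419 kJ/mol


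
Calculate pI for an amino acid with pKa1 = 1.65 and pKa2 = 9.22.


pI = (pKa1 + pKa2) / 2
pI = (1.65 + 9.22) / 2
pI = 5.435

5.435


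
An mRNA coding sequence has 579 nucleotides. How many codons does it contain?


codons = nucleotides / 3
codons = 579 / 3 = 193

193


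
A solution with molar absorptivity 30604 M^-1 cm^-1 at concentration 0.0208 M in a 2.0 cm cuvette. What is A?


A = epsilon * c * l
A = 30604 * 0.0208 * 2.0
A = 1273.1264

1273.1264


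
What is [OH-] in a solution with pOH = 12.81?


[OH-] = 10^(-pOH)
[OH-] = 10^(-12.81)
[OH-] = 1.549e-13 M

1.549e-13 M


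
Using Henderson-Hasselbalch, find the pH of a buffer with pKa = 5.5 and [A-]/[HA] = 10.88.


pH = pKa + log10([A-]/[HA])
pH = 5.5 + log10(10.88)
pH = 6.5366

6.5366


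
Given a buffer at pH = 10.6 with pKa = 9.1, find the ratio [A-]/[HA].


[A-]/[HA] = 10^(pH - pKa)
= 10^(10.6 - 9.1)
= 31.6228

31.6228


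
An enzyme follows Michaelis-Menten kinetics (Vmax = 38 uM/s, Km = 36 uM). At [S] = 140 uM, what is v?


v = Vmax * [S] / (Km + [S])
v = 38 * 140 / (36 + 140)
v = 30.2273 uM/s

30.2273 uM/s


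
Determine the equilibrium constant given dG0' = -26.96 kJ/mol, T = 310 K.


Keq = exp(-dG0 * 1000 / (R * T))
Keq = exp(-(-26.96) * 1000 / (8.314 * 310))
Keq = 34905.4115

34905.4115


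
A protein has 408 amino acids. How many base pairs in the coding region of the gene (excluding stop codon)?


Each amino acid = 1 codon = 3 bp
bp = 408 * 3 = 1224 bp

1224 bp


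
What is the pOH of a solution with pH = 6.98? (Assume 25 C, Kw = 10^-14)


pOH = 14 - pH
pOH = 14 - 6.98
pOH = 7.02

7.02


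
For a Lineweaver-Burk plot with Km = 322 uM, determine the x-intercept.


x-intercept = -1/Km
= -1/322
= -0.0031 1/uM

-0.0031 1/uM


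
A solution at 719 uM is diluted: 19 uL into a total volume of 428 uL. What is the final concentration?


C2 = C1 * V1 / V2
C2 = 719 * 19 / 428
C2 = 31.9182 uM

31.9182 uM


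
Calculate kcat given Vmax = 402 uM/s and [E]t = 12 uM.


kcat = Vmax / [E]t
kcat = 402 / 12
kcat = 33.5 s^-1

33.5 s^-1


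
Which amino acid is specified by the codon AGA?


Standard genetic code lookup.
Codon AGA -> Arg

Arg


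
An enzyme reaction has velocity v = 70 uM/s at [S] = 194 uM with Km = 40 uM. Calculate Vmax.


Vmax = v * (Km + [S]) / [S]
Vmax = 70 * (40 + 194) / 194
Vmax = 84.433 uM/s

84.433 uM/s


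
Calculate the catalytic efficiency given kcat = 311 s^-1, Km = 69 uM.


Catalytic efficiency = kcat / Km
= 311 / 69
= 4.5072 uM^-1*s^-1

4.5072 uM^-1*s^-1


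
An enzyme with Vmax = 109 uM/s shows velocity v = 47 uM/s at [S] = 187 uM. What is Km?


Km = [S] * (Vmax - v) / v
Km = 187 * (109 - 47) / 47
Km = 246.6809 uM

246.6809 uM


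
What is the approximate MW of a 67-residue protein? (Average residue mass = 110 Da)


MW = n_residues * 110 Da
MW = 67 * 110
MW = 7370 Da

7370 Da


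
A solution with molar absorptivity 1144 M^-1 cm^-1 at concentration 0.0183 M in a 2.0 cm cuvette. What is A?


A = epsilon * c * l
A = 1144 * 0.0183 * 2.0
A = 41.8704

41.8704


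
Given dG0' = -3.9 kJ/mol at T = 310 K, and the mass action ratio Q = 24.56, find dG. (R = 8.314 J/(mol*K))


dG = dG0' + RT * ln(Q) / 1000
dG = -3.9 + 8.314 * 310 * ln(24.56) / 1000
dG = 4.3504 kJ/mol

4.3504 kJ/mol


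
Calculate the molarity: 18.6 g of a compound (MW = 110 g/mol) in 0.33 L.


C = (mass / MW) / volume
C = (18.6 / 110) / 0.33
C = 0.5124 M

0.5124 M


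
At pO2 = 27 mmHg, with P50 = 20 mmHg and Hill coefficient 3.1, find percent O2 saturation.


Y = pO2^n / (P50^n + pO2^n)
Y = 27^3.1 / (20^3.1 + 27^3.1)
Y = 71.71%

71.71%


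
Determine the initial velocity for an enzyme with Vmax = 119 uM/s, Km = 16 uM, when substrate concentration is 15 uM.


v = Vmax * [S] / (Km + [S])
v = 119 * 15 / (16 + 15)
v = 57.5806 uM/s

57.5806 uM/s


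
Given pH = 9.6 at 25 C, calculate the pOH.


pOH = 14 - pH
pOH = 14 - 9.6
pOH = 4.4

4.4


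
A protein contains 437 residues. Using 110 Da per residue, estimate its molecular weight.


MW = n_residues * 110 Da
MW = 437 * 110
MW = 48070 Da

48070 Da


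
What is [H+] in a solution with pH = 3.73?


[H+] = 10^(-pH)
[H+] = 10^(-3.73)
[H+] = 1.862e-04 M

1.862e-04 M


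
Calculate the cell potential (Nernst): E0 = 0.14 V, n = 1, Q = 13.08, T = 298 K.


E = E0 - (RT/nF) * ln(Q)
E = 0.14 - (8.314 * 298 / (1 * 96485)) * ln(13.08)
E = 0.074 V

0.074 V


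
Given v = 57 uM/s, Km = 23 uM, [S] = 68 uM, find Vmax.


Vmax = v * (Km + [S]) / [S]
Vmax = 57 * (23 + 68) / 68
Vmax = 76.2794 uM/s

76.2794 uM/s


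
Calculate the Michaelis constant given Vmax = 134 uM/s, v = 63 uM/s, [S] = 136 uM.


Km = [S] * (Vmax - v) / v
Km = 136 * (134 - 63) / 63
Km = 153.2698 uM

153.2698 uM


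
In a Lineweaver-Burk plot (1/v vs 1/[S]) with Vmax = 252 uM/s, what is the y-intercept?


y-intercept = 1/Vmax
= 1/252
= 0.004 s/uM

0.004 s/uM


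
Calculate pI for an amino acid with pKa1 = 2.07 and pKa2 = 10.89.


pI = (pKa1 + pKa2) / 2
pI = (2.07 + 10.89) / 2
pI = 6.48

6.48


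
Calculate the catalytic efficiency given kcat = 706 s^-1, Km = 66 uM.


Catalytic efficiency = kcat / Km
= 706 / 66
= 10.697 uM^-1*s^-1

10.697 uM^-1*s^-1


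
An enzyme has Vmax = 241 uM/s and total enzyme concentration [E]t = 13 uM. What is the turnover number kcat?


kcat = Vmax / [E]t
kcat = 241 / 13
kcat = 18.5385 s^-1

18.5385 s^-1


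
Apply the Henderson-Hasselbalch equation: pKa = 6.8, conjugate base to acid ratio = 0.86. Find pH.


pH = pKa + log10([A-]/[HA])
pH = 6.8 + log10(0.86)
pH = 6.7345

6.7345


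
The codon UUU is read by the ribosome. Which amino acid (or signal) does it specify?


Standard genetic code lookup.
Codon UUU -> Phe

Phe


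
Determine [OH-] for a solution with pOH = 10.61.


[OH-] = 10^(-pOH)
[OH-] = 10^(-10.61)
[OH-] = 2.455e-11 M

2.455e-11 M


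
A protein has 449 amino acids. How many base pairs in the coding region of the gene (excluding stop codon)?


Each amino acid = 1 codon = 3 bp
bp = 449 * 3 = 1347 bp

1347 bp


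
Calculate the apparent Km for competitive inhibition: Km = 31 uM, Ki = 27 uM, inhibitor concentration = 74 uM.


Km_app = Km * (1 + [I]/Ki)
Km_app = 31 * (1 + 74/27)
Km_app = 115.963 uM

115.963 uM


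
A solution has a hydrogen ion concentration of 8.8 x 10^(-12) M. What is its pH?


pH = -log10([H+])
pH = -log10(8.8 x 10^(-12))
pH = 11.0555

11.0555


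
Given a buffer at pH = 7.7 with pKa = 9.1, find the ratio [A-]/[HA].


[A-]/[HA] = 10^(pH - pKa)
= 10^(7.7 - 9.1)
= 0.0398

0.0398


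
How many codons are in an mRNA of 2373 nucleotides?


codons = nucleotides / 3
codons = 2373 / 3 = 791

791


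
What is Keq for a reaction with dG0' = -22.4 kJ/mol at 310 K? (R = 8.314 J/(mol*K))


Keq = exp(-dG0 * 1000 / (R * T))
Keq = exp(-(-22.4) * 1000 / (8.314 * 310))
Keq = 5949.9088

5949.9088


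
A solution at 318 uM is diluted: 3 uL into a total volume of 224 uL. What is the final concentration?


C2 = C1 * V1 / V2
C2 = 318 * 3 / 224
C2 = 4.2589 uM

4.2589 uM


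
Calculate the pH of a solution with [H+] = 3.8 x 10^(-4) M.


pH = -log10([H+])
pH = -log10(3.8 x 10^(-4))
pH = 3.4202

3.4202


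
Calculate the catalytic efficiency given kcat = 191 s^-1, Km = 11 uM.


Catalytic efficiency = kcat / Km
= 191 / 11
= 17.3636 uM^-1*s^-1

17.3636 uM^-1*s^-1


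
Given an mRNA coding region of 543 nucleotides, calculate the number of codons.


codons = nucleotides / 3
codons = 543 / 3 = 181

181


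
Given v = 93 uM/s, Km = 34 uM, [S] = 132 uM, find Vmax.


Vmax = v * (Km + [S]) / [S]
Vmax = 93 * (34 + 132) / 132
Vmax = 116.9545 uM/s

116.9545 uM/s


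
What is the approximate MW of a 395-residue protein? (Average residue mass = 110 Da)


MW = n_residues * 110 Da
MW = 395 * 110
MW = 43450 Da

43450 Da


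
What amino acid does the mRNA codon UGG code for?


Standard genetic code lookup.
Codon UGG -> Trp

Trp


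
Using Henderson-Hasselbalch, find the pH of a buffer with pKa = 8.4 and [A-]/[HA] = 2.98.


pH = pKa + log10([A-]/[HA])
pH = 8.4 + log10(2.98)
pH = 8.8742

8.8742


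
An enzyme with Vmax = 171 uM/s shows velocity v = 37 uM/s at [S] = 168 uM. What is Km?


Km = [S] * (Vmax - v) / v
Km = 168 * (171 - 37) / 37
Km = 608.4324 uM

608.4324 uM


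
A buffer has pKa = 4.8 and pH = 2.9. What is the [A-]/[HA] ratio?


[A-]/[HA] = 10^(pH - pKa)
= 10^(2.9 - 4.8)
= 0.0126

0.0126


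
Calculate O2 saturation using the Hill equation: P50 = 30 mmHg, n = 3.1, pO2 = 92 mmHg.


Y = pO2^n / (P50^n + pO2^n)
Y = 92^3.1 / (30^3.1 + 92^3.1)
Y = 96.99%

96.99%


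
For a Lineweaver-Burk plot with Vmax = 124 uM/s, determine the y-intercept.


y-intercept = 1/Vmax
= 1/124
= 0.0081 s/uM

0.0081 s/uM


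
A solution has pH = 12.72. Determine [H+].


[H+] = 10^(-pH)
[H+] = 10^(-12.72)
[H+] = 1.905e-13 M

1.905e-13 M


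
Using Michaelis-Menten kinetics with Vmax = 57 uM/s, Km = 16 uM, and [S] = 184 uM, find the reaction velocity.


v = Vmax * [S] / (Km + [S])
v = 57 * 184 / (16 + 184)
v = 52.44 uM/s

52.44 uM/s


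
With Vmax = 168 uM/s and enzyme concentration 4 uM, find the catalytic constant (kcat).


kcat = Vmax / [E]t
kcat = 168 / 4
kcat = 42.0 s^-1

42.0 s^-1


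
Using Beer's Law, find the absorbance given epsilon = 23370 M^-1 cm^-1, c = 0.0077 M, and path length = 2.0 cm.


A = epsilon * c * l
A = 23370 * 0.0077 * 2.0
A = 359.898

359.898


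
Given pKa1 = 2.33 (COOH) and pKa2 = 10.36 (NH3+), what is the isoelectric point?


pI = (pKa1 + pKa2) / 2
pI = (2.33 + 10.36) / 2
pI = 6.345

6.345


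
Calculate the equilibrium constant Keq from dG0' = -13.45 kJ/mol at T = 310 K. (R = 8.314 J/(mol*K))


Keq = exp(-dG0 * 1000 / (R * T))
Keq = exp(-(-13.45) * 1000 / (8.314 * 310))
Keq = 184.6678

184.6678


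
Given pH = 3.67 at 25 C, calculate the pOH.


pOH = 14 - pH
pOH = 14 - 3.67
pOH = 10.33

10.33


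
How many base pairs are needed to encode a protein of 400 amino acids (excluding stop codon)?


Each amino acid = 1 codon = 3 bp
bp = 400 * 3 = 1200 bp

1200 bp


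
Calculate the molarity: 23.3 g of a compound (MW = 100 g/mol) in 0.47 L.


C = (mass / MW) / volume
C = (23.3 / 100) / 0.47
C = 0.4957 M

0.4957 M


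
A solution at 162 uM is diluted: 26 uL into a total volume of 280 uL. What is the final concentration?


C2 = C1 * V1 / V2
C2 = 162 * 26 / 280
C2 = 15.0429 uM

15.0429 uM


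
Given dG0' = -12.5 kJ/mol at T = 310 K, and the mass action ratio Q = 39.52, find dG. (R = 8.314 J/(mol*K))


dG = dG0' + RT * ln(Q) / 1000
dG = -12.5 + 8.314 * 310 * ln(39.52) / 1000
dG = -3.0236 kJ/mol

-3.0236 kJ/mol


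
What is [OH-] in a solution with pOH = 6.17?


[OH-] = 10^(-pOH)
[OH-] = 10^(-6.17)
[OH-] = 6.761e-07 M

6.761e-07 M


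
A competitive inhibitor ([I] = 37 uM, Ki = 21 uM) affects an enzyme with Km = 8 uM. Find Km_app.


Km_app = Km * (1 + [I]/Ki)
Km_app = 8 * (1 + 37/21)
Km_app = 22.0952 uM

22.0952 uM


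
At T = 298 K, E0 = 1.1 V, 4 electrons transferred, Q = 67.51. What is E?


E = E0 - (RT/nF) * ln(Q)
E = 1.1 - (8.314 * 298 / (4 * 96485)) * ln(67.51)
E = 1.073 V

1.073 V


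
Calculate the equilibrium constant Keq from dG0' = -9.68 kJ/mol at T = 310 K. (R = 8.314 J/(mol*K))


Keq = exp(-dG0 * 1000 / (R * T))
Keq = exp(-(-9.68) * 1000 / (8.314 * 310))
Keq = 42.7689

42.7689


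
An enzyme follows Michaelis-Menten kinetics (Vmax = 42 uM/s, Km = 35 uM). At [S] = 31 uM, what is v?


v = Vmax * [S] / (Km + [S])
v = 42 * 31 / (35 + 31)
v = 19.7273 uM/s

19.7273 uM/s


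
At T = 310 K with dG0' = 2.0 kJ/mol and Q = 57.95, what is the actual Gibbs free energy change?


dG = dG0' + RT * ln(Q) / 1000
dG = 2.0 + 8.314 * 310 * ln(57.95) / 1000
dG = 12.4629 kJ/mol

12.4629 kJ/mol


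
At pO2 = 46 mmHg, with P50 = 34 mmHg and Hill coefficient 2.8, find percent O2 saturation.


Y = pO2^n / (P50^n + pO2^n)
Y = 46^2.8 / (34^2.8 + 46^2.8)
Y = 69.98%

69.98%


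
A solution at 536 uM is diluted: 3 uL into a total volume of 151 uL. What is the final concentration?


C2 = C1 * V1 / V2
C2 = 536 * 3 / 151
C2 = 10.649 uM

10.649 uM


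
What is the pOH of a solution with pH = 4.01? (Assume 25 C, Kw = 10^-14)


pOH = 14 - pH
pOH = 14 - 4.01
pOH = 9.99

9.99


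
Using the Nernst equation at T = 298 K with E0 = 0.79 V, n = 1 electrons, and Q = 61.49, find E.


E = E0 - (RT/nF) * ln(Q)
E = 0.79 - (8.314 * 298 / (1 * 96485)) * ln(61.49)
E = 0.6842 V

0.6842 V


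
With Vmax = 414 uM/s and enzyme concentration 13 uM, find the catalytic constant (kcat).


kcat = Vmax / [E]t
kcat = 414 / 13
kcat = 31.8462 s^-1

31.8462 s^-1


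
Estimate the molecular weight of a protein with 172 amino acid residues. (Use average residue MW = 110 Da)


MW = n_residues * 110 Da
MW = 172 * 110
MW = 18920 Da

18920 Da


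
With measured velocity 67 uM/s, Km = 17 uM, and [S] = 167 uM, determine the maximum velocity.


Vmax = v * (Km + [S]) / [S]
Vmax = 67 * (17 + 167) / 167
Vmax = 73.8204 uM/s

73.8204 uM/s


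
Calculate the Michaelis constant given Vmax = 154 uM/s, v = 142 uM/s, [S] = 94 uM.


Km = [S] * (Vmax - v) / v
Km = 94 * (154 - 142) / 142
Km = 7.9437 uM

7.9437 uM


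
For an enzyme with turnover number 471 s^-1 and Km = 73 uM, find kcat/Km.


Catalytic efficiency = kcat / Km
= 471 / 73
= 6.4521 uM^-1*s^-1

6.4521 uM^-1*s^-1


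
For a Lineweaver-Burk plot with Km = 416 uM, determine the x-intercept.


x-intercept = -1/Km
= -1/416
= -0.0024 1/uM

-0.0024 1/uM


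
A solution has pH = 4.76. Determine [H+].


[H+] = 10^(-pH)
[H+] = 10^(-4.76)
[H+] = 1.738e-05 M

1.738e-05 M


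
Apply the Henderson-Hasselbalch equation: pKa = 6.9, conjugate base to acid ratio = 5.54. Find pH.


pH = pKa + log10([A-]/[HA])
pH = 6.9 + log10(5.54)
pH = 7.6435

7.6435


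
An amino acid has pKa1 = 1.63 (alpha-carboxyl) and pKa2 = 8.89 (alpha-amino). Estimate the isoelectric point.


pI = (pKa1 + pKa2) / 2
pI = (1.63 + 8.89) / 2
pI = 5.26

5.26


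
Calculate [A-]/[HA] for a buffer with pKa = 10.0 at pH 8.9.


[A-]/[HA] = 10^(pH - pKa)
= 10^(8.9 - 10.0)
= 0.0794

0.0794


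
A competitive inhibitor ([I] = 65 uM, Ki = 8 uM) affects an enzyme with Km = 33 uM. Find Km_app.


Km_app = Km * (1 + [I]/Ki)
Km_app = 33 * (1 + 65/8)
Km_app = 301.125 uM

301.125 uM


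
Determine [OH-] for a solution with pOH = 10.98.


[OH-] = 10^(-pOH)
[OH-] = 10^(-10.98)
[OH-] = 1.047e-11 M

1.047e-11 M


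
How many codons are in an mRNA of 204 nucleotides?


codons = nucleotides / 3
codons = 204 / 3 = 68

68


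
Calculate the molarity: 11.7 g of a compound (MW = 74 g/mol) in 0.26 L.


C = (mass / MW) / volume
C = (11.7 / 74) / 0.26
C = 0.6081 M

0.6081 M


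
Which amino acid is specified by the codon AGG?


Standard genetic code lookup.
Codon AGG -> Arg

Arg


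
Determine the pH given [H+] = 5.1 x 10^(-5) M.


pH = -log10([H+])
pH = -log10(5.1 x 10^(-5))
pH = 4.2924

4.2924


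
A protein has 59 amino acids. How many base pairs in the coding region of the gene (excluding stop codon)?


Each amino acid = 1 codon = 3 bp
bp = 59 * 3 = 177 bp

177 bp


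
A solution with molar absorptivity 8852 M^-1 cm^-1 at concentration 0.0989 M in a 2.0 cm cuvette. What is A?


A = epsilon * c * l
A = 8852 * 0.0989 * 2.0
A = 1750.9256

1750.9256


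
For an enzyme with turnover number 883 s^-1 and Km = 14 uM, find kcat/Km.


Catalytic efficiency = kcat / Km
= 883 / 14
= 63.0714 uM^-1*s^-1

63.0714 uM^-1*s^-1


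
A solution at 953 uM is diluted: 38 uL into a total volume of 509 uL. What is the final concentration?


C2 = C1 * V1 / V2
C2 = 953 * 38 / 509
C2 = 71.1473 uM

71.1473 uM


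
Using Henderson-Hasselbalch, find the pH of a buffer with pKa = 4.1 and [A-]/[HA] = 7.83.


pH = pKa + log10([A-]/[HA])
pH = 4.1 + log10(7.83)
pH = 4.9938

4.9938


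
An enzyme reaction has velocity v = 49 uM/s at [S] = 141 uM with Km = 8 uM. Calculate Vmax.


Vmax = v * (Km + [S]) / [S]
Vmax = 49 * (8 + 141) / 141
Vmax = 51.7801 uM/s

51.7801 uM/s


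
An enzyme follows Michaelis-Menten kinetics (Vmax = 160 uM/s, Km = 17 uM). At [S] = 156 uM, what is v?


v = Vmax * [S] / (Km + [S])
v = 160 * 156 / (17 + 156)
v = 144.2775 uM/s

144.2775 uM/s


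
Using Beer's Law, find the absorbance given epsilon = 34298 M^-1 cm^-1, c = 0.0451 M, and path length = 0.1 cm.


A = epsilon * c * l
A = 34298 * 0.0451 * 0.1
A = 154.684

154.684


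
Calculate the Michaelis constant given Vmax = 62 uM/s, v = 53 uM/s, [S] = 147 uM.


Km = [S] * (Vmax - v) / v
Km = 147 * (62 - 53) / 53
Km = 24.9623 uM

24.9623 uM


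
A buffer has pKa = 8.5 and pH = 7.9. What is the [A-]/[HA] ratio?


[A-]/[HA] = 10^(pH - pKa)
= 10^(7.9 - 8.5)
= 0.2512

0.2512


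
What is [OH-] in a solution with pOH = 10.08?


[OH-] = 10^(-pOH)
[OH-] = 10^(-10.08)
[OH-] = 8.318e-11 M

8.318e-11 M


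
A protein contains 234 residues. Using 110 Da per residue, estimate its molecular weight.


MW = n_residues * 110 Da
MW = 234 * 110
MW = 25740 Da

25740 Da


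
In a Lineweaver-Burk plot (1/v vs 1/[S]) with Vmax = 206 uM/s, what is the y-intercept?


y-intercept = 1/Vmax
= 1/206
= 0.0049 s/uM

0.0049 s/uM


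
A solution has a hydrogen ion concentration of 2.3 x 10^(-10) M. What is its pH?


pH = -log10([H+])
pH = -log10(2.3 x 10^(-10))
pH = 9.6383

9.6383


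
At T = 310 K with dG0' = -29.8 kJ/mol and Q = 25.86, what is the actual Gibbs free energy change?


dG = dG0' + RT * ln(Q) / 1000
dG = -29.8 + 8.314 * 310 * ln(25.86) / 1000
dG = -21.4167 kJ/mol

-21.4167 kJ/mol


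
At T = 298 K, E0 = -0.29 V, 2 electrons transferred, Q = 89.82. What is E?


E = E0 - (RT/nF) * ln(Q)
E = -0.29 - (8.314 * 298 / (2 * 96485)) * ln(89.82)
E = -0.3477 V

-0.3477 V


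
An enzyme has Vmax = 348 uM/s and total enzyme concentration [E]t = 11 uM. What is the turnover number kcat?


kcat = Vmax / [E]t
kcat = 348 / 11
kcat = 31.6364 s^-1

31.6364 s^-1


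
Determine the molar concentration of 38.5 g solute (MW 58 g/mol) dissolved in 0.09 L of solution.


C = (mass / MW) / volume
C = (38.5 / 58) / 0.09
C = 7.3755 M

7.3755 M


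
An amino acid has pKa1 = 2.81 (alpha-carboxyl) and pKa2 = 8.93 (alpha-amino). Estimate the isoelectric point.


pI = (pKa1 + pKa2) / 2
pI = (2.81 + 8.93) / 2
pI = 5.87

5.87


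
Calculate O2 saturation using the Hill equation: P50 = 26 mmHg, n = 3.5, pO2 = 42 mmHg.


Y = pO2^n / (P50^n + pO2^n)
Y = 42^3.5 / (26^3.5 + 42^3.5)
Y = 84.27%

84.27%


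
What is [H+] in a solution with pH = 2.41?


[H+] = 10^(-pH)
[H+] = 10^(-2.41)
[H+] = 0.0039 M

0.0039 M


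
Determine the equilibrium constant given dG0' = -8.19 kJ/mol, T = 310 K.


Keq = exp(-dG0 * 1000 / (R * T))
Keq = exp(-(-8.19) * 1000 / (8.314 * 310))
Keq = 23.9914

23.9914


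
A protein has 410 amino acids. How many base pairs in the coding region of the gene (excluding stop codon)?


Each amino acid = 1 codon = 3 bp
bp = 410 * 3 = 1230 bp

1230 bp


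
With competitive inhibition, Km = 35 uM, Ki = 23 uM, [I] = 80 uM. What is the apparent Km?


Km_app = Km * (1 + [I]/Ki)
Km_app = 35 * (1 + 80/23)
Km_app = 156.7391 uM

156.7391 uM


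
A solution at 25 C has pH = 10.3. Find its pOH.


pOH = 14 - pH
pOH = 14 - 10.3
pOH = 3.7

3.7


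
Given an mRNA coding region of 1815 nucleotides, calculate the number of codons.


codons = nucleotides / 3
codons = 1815 / 3 = 605

605


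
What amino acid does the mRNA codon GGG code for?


Standard genetic code lookup.
Codon GGG -> Gly

Gly


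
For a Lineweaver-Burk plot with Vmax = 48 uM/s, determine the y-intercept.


y-intercept = 1/Vmax
= 1/48
= 0.0208 s/uM

0.0208 s/uM


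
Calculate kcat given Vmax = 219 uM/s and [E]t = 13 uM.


kcat = Vmax / [E]t
kcat = 219 / 13
kcat = 16.8462 s^-1

16.8462 s^-1


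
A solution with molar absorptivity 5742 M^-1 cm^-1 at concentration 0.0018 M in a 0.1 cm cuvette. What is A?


A = epsilon * c * l
A = 5742 * 0.0018 * 0.1
A = 1.0336

1.0336


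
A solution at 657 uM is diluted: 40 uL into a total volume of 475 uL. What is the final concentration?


C2 = C1 * V1 / V2
C2 = 657 * 40 / 475
C2 = 55.3263 uM

55.3263 uM


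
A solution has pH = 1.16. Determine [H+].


[H+] = 10^(-pH)
[H+] = 10^(-1.16)
[H+] = 0.0692 M

0.0692 M


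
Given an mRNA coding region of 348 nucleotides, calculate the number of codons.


codons = nucleotides / 3
codons = 348 / 3 = 116

116


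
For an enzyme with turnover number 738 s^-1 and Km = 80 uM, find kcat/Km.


Catalytic efficiency = kcat / Km
= 738 / 80
= 9.225 uM^-1*s^-1

9.225 uM^-1*s^-1


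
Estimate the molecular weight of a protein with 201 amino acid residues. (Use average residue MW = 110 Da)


MW = n_residues * 110 Da
MW = 201 * 110
MW = 22110 Da

22110 Da


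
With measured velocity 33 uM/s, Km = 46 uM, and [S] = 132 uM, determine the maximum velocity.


Vmax = v * (Km + [S]) / [S]
Vmax = 33 * (46 + 132) / 132
Vmax = 44.5 uM/s

44.5 uM/s


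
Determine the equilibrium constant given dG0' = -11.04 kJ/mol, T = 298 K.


Keq = exp(-dG0 * 1000 / (R * T))
Keq = exp(-(-11.04) * 1000 / (8.314 * 298))
Keq = 86.1401

86.1401


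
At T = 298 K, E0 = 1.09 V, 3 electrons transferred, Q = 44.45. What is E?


E = E0 - (RT/nF) * ln(Q)
E = 1.09 - (8.314 * 298 / (3 * 96485)) * ln(44.45)
E = 1.0575 V

1.0575 V


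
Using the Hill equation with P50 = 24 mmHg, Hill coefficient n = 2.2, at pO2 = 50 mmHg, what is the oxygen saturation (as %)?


Y = pO2^n / (P50^n + pO2^n)
Y = 50^2.2 / (24^2.2 + 50^2.2)
Y = 83.41%

83.41%


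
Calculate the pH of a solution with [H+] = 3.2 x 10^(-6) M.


pH = -log10([H+])
pH = -log10(3.2 x 10^(-6))
pH = 5.4949

5.4949


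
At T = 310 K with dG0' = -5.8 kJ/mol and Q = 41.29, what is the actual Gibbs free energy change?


dG = dG0' + RT * ln(Q) / 1000
dG = -5.8 + 8.314 * 310 * ln(41.29) / 1000
dG = 3.7893 kJ/mol

3.7893 kJ/mol


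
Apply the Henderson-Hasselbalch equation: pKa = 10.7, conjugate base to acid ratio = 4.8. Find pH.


pH = pKa + log10([A-]/[HA])
pH = 10.7 + log10(4.8)
pH = 11.3812

11.3812


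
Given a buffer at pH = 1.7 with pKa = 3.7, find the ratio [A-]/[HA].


[A-]/[HA] = 10^(pH - pKa)
= 10^(1.7 - 3.7)
= 0.01

0.01


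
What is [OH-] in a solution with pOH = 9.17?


[OH-] = 10^(-pOH)
[OH-] = 10^(-9.17)
[OH-] = 6.761e-10 M

6.761e-10 M


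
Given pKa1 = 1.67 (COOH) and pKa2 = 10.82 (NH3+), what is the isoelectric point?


pI = (pKa1 + pKa2) / 2
pI = (1.67 + 10.82) / 2
pI = 6.245

6.245


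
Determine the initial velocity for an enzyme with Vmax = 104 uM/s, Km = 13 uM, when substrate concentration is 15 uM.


v = Vmax * [S] / (Km + [S])
v = 104 * 15 / (13 + 15)
v = 55.7143 uM/s

55.7143 uM/s


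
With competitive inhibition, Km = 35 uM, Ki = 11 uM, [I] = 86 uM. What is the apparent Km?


Km_app = Km * (1 + [I]/Ki)
Km_app = 35 * (1 + 86/11)
Km_app = 308.6364 uM

308.6364 uM


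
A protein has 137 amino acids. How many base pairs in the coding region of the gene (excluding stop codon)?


Each amino acid = 1 codon = 3 bp
bp = 137 * 3 = 411 bp

411 bp


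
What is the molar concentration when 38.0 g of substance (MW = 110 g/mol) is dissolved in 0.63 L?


C = (mass / MW) / volume
C = (38.0 / 110) / 0.63
C = 0.5483 M

0.5483 M


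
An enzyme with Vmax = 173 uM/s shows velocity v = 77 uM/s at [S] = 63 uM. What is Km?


Km = [S] * (Vmax - v) / v
Km = 63 * (173 - 77) / 77
Km = 78.5455 uM

78.5455 uM


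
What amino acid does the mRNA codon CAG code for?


Standard genetic code lookup.
Codon CAG -> Gln

Gln


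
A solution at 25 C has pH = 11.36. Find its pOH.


pOH = 14 - pH
pOH = 14 - 11.36
pOH = 2.64

2.64


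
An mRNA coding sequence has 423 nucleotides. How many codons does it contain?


codons = nucleotides / 3
codons = 423 / 3 = 141

141


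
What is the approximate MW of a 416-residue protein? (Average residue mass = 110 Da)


MW = n_residues * 110 Da
MW = 416 * 110
MW = 45760 Da

45760 Da


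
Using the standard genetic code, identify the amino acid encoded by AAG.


Standard genetic code lookup.
Codon AAG -> Lys

Lys


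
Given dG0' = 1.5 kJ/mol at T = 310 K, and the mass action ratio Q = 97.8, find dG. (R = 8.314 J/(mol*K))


dG = dG0' + RT * ln(Q) / 1000
dG = 1.5 + 8.314 * 310 * ln(97.8) / 1000
dG = 13.3118 kJ/mol

13.3118 kJ/mol


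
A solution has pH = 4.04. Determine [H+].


[H+] = 10^(-pH)
[H+] = 10^(-4.04)
[H+] = 9.120e-05 M

9.120e-05 M


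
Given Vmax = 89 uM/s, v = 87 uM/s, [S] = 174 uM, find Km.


Km = [S] * (Vmax - v) / v
Km = 174 * (89 - 87) / 87
Km = 4.0 uM

4.0 uM


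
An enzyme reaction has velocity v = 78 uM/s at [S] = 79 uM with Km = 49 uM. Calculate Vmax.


Vmax = v * (Km + [S]) / [S]
Vmax = 78 * (49 + 79) / 79
Vmax = 126.3797 uM/s

126.3797 uM/s


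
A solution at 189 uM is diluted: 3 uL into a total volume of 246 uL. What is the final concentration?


C2 = C1 * V1 / V2
C2 = 189 * 3 / 246
C2 = 2.3049 uM

2.3049 uM


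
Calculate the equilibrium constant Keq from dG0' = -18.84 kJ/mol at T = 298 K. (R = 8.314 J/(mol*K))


Keq = exp(-dG0 * 1000 / (R * T))
Keq = exp(-(-18.84) * 1000 / (8.314 * 298))
Keq = 2006.644

2006.644


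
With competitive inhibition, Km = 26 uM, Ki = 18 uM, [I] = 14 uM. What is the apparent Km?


Km_app = Km * (1 + [I]/Ki)
Km_app = 26 * (1 + 14/18)
Km_app = 46.2222 uM

46.2222 uM


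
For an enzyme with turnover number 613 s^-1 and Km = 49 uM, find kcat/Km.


Catalytic efficiency = kcat / Km
= 613 / 49
= 12.5102 uM^-1*s^-1

12.5102 uM^-1*s^-1


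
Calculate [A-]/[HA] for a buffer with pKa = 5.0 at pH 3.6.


[A-]/[HA] = 10^(pH - pKa)
= 10^(3.6 - 5.0)
= 0.0398

0.0398


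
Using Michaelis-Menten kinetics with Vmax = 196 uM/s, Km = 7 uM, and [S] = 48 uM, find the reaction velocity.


v = Vmax * [S] / (Km + [S])
v = 196 * 48 / (7 + 48)
v = 171.0545 uM/s

171.0545 uM/s


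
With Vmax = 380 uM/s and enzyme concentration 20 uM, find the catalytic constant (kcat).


kcat = Vmax / [E]t
kcat = 380 / 20
kcat = 19.0 s^-1

19.0 s^-1


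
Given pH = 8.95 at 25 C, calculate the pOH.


pOH = 14 - pH
pOH = 14 - 8.95
pOH = 5.05

5.05


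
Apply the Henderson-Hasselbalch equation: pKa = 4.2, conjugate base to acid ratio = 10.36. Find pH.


pH = pKa + log10([A-]/[HA])
pH = 4.2 + log10(10.36)
pH = 5.2154

5.2154


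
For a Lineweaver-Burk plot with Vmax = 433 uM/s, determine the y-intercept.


y-intercept = 1/Vmax
= 1/433
= 0.0023 s/uM

0.0023 s/uM


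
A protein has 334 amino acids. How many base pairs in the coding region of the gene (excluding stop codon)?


Each amino acid = 1 codon = 3 bp
bp = 334 * 3 = 1002 bp

1002 bp


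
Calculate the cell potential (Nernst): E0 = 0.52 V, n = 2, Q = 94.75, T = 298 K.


E = E0 - (RT/nF) * ln(Q)
E = 0.52 - (8.314 * 298 / (2 * 96485)) * ln(94.75)
E = 0.4616 V

0.4616 V


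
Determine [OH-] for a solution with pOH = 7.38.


[OH-] = 10^(-pOH)
[OH-] = 10^(-7.38)
[OH-] = 4.169e-08 M

4.169e-08 M


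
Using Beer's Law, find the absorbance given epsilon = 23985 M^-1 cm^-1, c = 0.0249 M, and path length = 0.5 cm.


A = epsilon * c * l
A = 23985 * 0.0249 * 0.5
A = 298.6132

298.6132


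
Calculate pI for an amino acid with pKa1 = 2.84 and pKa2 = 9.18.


pI = (pKa1 + pKa2) / 2
pI = (2.84 + 9.18) / 2
pI = 6.01

6.01


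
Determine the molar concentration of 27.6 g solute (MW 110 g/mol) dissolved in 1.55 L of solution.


C = (mass / MW) / volume
C = (27.6 / 110) / 1.55
C = 0.1619 M

0.1619 M


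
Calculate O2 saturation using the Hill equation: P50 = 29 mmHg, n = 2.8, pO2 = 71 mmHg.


Y = pO2^n / (P50^n + pO2^n)
Y = 71^2.8 / (29^2.8 + 71^2.8)
Y = 92.46%

92.46%


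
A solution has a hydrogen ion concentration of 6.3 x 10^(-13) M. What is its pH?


pH = -log10([H+])
pH = -log10(6.3 x 10^(-13))
pH = 12.2007

12.2007


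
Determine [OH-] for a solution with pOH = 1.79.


[OH-] = 10^(-pOH)
[OH-] = 10^(-1.79)
[OH-] = 0.0162 M

0.0162 M


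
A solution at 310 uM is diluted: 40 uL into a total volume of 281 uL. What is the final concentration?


C2 = C1 * V1 / V2
C2 = 310 * 40 / 281
C2 = 44.1281 uM

44.1281 uM


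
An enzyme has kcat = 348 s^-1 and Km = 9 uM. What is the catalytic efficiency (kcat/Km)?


Catalytic efficiency = kcat / Km
= 348 / 9
= 38.6667 uM^-1*s^-1

38.6667 uM^-1*s^-1
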